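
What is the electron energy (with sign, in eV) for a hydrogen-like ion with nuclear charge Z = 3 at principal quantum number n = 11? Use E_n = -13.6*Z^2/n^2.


E_n = -13.6 * Z^2 / n^2
= -13.6 * 3^2 / 11^2
= -13.6 * 9 / 121
= -1.0116 eV

-1.0116


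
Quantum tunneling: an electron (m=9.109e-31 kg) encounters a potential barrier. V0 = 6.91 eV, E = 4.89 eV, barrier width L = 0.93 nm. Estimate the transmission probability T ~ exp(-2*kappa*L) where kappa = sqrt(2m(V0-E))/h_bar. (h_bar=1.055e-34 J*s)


V0 - E = 2.02 eV = 3.2360e-19 J
kappa = sqrt(2 * m * (V0-E)) / h_bar
= sqrt(2 * 9.109e-31 * 3.2360e-19) / 1.055e-34
= 7.2779e+09 /m
2*kappa*L = 2 * 7.2779e+09 * 0.93e-9
= 13.5369
T = exp(-13.5369) = 1.321352e-06

1.321352e-06


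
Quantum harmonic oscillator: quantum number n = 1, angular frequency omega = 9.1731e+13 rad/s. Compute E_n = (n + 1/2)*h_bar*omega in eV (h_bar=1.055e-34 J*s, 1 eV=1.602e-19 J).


E = (n + 1/2) * h_bar * omega
= (1 + 0.5) * 1.055e-34 * 9.1731e+13
= 1.5 * 9.6776e-21
= 1.4516e-20 J
= 0.0906 eV

0.0906


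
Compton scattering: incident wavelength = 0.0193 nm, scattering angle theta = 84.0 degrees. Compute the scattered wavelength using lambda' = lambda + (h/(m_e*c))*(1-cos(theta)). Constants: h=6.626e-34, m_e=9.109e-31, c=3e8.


Compton wavelength: h/(m_e*c) = 2.4247e-12 m
d_lambda = 2.4247e-12 * (1 - cos(84.0 deg))
= 2.4247e-12 * 0.895472
= 2.1713e-12 m = 0.002171 nm
lambda' = 0.0193 + 0.002171
= 0.021471 nm

0.021471


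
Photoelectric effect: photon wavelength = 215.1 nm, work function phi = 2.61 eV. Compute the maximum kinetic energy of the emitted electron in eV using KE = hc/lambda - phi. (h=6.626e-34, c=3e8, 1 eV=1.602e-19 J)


E_photon = hc / lambda
= (6.626e-34)(3e8) / (215.1e-9)
= 9.2413e-19 J
= 5.7686 eV
KE = E_photon - phi
= 5.7686 - 2.61
= 3.1586 eV

3.1586


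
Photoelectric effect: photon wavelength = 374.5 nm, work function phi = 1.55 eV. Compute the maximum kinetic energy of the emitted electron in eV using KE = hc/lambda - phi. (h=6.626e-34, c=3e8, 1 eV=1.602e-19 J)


E_photon = hc / lambda
= (6.626e-34)(3e8) / (374.5e-9)
= 5.3079e-19 J
= 3.3133 eV
KE = E_photon - phi
= 3.3133 - 1.55
= 1.7633 eV

1.7633


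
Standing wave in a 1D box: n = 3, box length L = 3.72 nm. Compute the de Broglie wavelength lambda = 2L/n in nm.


lambda = 2L / n
= 2 * 3.72 / 3
= 7.44 / 3
= 2.48 nm

2.48


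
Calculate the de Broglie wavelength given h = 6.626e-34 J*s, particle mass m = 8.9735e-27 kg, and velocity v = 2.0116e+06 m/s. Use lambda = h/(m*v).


lambda = h / (m * v)
= 6.626e-34 / (8.9735e-27 * 2.0116e+06)
= 6.626e-34 / 1.8051e-20
= 3.6707e-14 m

3.6707e-14


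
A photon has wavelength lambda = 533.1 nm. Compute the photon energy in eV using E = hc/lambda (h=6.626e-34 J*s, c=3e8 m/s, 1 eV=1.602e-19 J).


E = hc / lambda
= (6.626e-34)(3e8) / (533.1e-9)
= 1.9878e-25 / 5.3310e-07
= 3.7288e-19 J
Converting to eV: 3.7288e-19 / 1.602e-19
= 2.3276 eV

2.3276


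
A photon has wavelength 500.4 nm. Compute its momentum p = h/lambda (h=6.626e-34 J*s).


p = h / lambda
= 6.626e-34 / (500.4e-9)
= 6.626e-34 / 5.0040e-07
= 1.3241e-27 kg*m/s

1.3241e-27


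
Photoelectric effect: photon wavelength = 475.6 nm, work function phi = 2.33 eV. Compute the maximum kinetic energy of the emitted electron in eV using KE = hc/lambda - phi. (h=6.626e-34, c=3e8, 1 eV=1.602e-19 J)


E_photon = hc / lambda
= (6.626e-34)(3e8) / (475.6e-9)
= 4.1796e-19 J
= 2.609 eV
KE = E_photon - phi
= 2.609 - 2.33
= 0.279 eV

0.279


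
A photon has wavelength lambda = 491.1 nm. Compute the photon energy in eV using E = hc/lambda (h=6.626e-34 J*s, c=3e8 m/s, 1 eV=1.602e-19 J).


E = hc / lambda
= (6.626e-34)(3e8) / (491.1e-9)
= 1.9878e-25 / 4.9110e-07
= 4.0476e-19 J
Converting to eV: 4.0476e-19 / 1.602e-19
= 2.5266 eV

2.5266


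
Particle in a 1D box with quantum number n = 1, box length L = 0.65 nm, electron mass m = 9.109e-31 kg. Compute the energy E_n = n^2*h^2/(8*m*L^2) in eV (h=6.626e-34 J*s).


E = n^2 * h^2 / (8 * m * L^2)
= 1^2 * (6.626e-34)^2 / (8 * 9.109e-31 * (0.65e-9)^2)
= 1 * 4.3904e-67 / (8 * 9.109e-31 * 4.2250e-19)
= 1.4260e-19 J
= 0.8901 eV

0.8901


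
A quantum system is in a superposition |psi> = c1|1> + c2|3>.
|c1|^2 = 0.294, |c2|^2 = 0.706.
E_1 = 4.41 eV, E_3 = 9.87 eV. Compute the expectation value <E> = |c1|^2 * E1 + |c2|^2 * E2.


<E> = |c1|^2 * E1 + |c2|^2 * E2
= 0.294 * 4.41 + 0.706 * 9.87
= 1.2965 + 6.9682
= 8.2648 eV

8.2648


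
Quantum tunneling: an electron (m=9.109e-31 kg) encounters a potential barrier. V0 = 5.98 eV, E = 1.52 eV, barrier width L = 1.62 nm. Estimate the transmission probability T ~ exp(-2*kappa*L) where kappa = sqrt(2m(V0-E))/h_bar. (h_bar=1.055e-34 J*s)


V0 - E = 4.46 eV = 7.1449e-19 J
kappa = sqrt(2 * m * (V0-E)) / h_bar
= sqrt(2 * 9.109e-31 * 7.1449e-19) / 1.055e-34
= 1.0814e+10 /m
2*kappa*L = 2 * 1.0814e+10 * 1.62e-9
= 35.0382
T = exp(-35.0382) = 6.068903e-16

6.068903e-16


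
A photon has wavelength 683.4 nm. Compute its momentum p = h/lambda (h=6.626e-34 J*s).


p = h / lambda
= 6.626e-34 / (683.4e-9)
= 6.626e-34 / 6.8340e-07
= 9.6956e-28 kg*m/s

9.6956e-28


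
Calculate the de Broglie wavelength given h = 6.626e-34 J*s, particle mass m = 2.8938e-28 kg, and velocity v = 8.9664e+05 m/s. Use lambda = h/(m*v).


lambda = h / (m * v)
= 6.626e-34 / (2.8938e-28 * 8.9664e+05)
= 6.626e-34 / 2.5947e-22
= 2.5537e-12 m

2.5537e-12


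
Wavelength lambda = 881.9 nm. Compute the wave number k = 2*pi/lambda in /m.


k = 2 * pi / lambda
= 6.2832 / (881.9e-9)
= 6.2832 / 8.8190e-07
= 7.1246e+06 /m

7.1246e+06


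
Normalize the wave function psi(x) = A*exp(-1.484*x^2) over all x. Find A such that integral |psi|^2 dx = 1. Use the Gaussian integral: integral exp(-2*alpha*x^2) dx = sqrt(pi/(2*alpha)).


integral |psi|^2 dx = A^2 * sqrt(pi/(2*alpha)) = 1
A^2 = sqrt(2*alpha/pi)
= sqrt(2 * 1.484 / pi)
= 0.971979
A = sqrt(0.971979)
= 0.9859

0.9859


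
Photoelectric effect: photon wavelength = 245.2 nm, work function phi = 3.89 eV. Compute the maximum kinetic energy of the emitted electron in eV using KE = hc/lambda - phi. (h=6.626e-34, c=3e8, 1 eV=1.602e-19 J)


E_photon = hc / lambda
= (6.626e-34)(3e8) / (245.2e-9)
= 8.1069e-19 J
= 5.0605 eV
KE = E_photon - phi
= 5.0605 - 3.89
= 1.1705 eV

1.1705


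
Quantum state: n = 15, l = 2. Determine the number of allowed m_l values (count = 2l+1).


m_l ranges from -l to +l in integer steps
So m_l goes from -2 to +2
Count = 2l + 1 = 2*2 + 1
= 5

5


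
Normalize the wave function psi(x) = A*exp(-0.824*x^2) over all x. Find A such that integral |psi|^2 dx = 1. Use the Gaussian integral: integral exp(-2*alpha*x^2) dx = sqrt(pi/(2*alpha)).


integral |psi|^2 dx = A^2 * sqrt(pi/(2*alpha)) = 1
A^2 = sqrt(2*alpha/pi)
= sqrt(2 * 0.824 / pi)
= 0.724275
A = sqrt(0.724275)
= 0.851

0.851


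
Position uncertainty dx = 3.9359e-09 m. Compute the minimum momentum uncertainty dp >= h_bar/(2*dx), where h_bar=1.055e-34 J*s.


dp = h_bar / (2 * dx)
= 1.055e-34 / (2 * 3.9359e-09)
= 1.055e-34 / 7.8718e-09
= 1.3402e-26 kg*m/s

1.3402e-26


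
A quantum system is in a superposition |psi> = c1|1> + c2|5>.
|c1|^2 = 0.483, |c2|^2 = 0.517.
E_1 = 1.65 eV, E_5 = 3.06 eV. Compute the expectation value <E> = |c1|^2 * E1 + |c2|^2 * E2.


<E> = |c1|^2 * E1 + |c2|^2 * E2
= 0.483 * 1.65 + 0.517 * 3.06
= 0.7969 + 1.582
= 2.379 eV

2.379


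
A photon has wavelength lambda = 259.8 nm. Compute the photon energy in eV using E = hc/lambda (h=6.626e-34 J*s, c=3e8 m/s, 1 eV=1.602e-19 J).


E = hc / lambda
= (6.626e-34)(3e8) / (259.8e-9)
= 1.9878e-25 / 2.5980e-07
= 7.6513e-19 J
Converting to eV: 7.6513e-19 / 1.602e-19
= 4.7761 eV

4.7761


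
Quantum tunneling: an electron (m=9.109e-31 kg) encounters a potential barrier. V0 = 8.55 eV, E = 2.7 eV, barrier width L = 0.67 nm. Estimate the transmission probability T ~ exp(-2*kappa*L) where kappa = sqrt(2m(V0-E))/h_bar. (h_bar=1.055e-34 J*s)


V0 - E = 5.85 eV = 9.3717e-19 J
kappa = sqrt(2 * m * (V0-E)) / h_bar
= sqrt(2 * 9.109e-31 * 9.3717e-19) / 1.055e-34
= 1.2385e+10 /m
2*kappa*L = 2 * 1.2385e+10 * 0.67e-9
= 16.5963
T = exp(-16.5963) = 6.198813e-08

6.198813e-08


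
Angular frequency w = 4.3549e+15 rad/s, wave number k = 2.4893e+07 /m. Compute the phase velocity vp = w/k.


vp = w / k
= 4.3549e+15 / 2.4893e+07
= 1.7494e+08 m/s

1.7494e+08


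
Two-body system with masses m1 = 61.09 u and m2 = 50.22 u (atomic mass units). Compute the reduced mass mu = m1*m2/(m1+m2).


mu = m1 * m2 / (m1 + m2)
= 61.09 * 50.22 / (61.09 + 50.22)
= 3067.9398 / 111.31
= 27.5621 u

27.5621


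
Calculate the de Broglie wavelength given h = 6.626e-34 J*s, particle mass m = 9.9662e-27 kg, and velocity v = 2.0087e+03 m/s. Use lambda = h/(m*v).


lambda = h / (m * v)
= 6.626e-34 / (9.9662e-27 * 2.0087e+03)
= 6.626e-34 / 2.0019e-23
= 3.3098e-11 m

3.3098e-11


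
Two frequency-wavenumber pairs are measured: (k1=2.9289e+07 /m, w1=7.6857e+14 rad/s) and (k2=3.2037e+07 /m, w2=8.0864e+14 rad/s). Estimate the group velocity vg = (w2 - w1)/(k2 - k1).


vg = (w2 - w1) / (k2 - k1)
= (8.0864e+14 - 7.6857e+14) / (3.2037e+07 - 2.9289e+07)
= 4.0070e+13 / 2.7480e+06
= 1.4582e+07 m/s

1.4582e+07


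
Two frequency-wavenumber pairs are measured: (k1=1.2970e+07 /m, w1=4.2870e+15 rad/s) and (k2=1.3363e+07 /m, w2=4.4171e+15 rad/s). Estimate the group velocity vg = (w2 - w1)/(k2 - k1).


vg = (w2 - w1) / (k2 - k1)
= (4.4171e+15 - 4.2870e+15) / (1.3363e+07 - 1.2970e+07)
= 1.3010e+14 / 3.9300e+05
= 3.3104e+08 m/s

3.3104e+08


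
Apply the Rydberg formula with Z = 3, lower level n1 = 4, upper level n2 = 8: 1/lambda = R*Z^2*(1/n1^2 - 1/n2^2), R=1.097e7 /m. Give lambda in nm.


1/lambda = R * Z^2 * (1/n1^2 - 1/n2^2)
= 1.097e7 * 3^2 * (1/4^2 - 1/8^2)
= 1.097e7 * 9 * (0.0625 - 0.015625)
= 4.6280e+06 /m
lambda = 1 / 4.6280e+06
= 216.0775 nm

216.0775


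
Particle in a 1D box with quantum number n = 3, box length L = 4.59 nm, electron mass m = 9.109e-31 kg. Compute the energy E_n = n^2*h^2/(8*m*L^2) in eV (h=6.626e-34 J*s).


E = n^2 * h^2 / (8 * m * L^2)
= 3^2 * (6.626e-34)^2 / (8 * 9.109e-31 * (4.59e-9)^2)
= 9 * 4.3904e-67 / (8 * 9.109e-31 * 2.1068e-17)
= 2.5737e-20 J
= 0.1607 eV

0.1607


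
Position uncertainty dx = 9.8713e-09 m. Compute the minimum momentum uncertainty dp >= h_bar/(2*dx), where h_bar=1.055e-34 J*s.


dp = h_bar / (2 * dx)
= 1.055e-34 / (2 * 9.8713e-09)
= 1.055e-34 / 1.9743e-08
= 5.3438e-27 kg*m/s

5.3438e-27


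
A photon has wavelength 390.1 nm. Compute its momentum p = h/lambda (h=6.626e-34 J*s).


p = h / lambda
= 6.626e-34 / (390.1e-9)
= 6.626e-34 / 3.9010e-07
= 1.6985e-27 kg*m/s

1.6985e-27


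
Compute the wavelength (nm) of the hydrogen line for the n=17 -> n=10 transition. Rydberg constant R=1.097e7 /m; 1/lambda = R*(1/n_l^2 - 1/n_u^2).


1/lambda = R * (1/n_l^2 - 1/n_u^2)
= 1.097e7 * (1/10^2 - 1/17^2)
= 1.097e7 * (0.01 - 0.00346)
= 1.097e7 * 0.00654
= 7.1742e+04 /m
lambda = 1 / 7.1742e+04 = 13938.9292 nm

13938.9292


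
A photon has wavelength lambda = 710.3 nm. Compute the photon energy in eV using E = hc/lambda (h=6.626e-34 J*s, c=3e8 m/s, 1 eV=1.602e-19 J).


E = hc / lambda
= (6.626e-34)(3e8) / (710.3e-9)
= 1.9878e-25 / 7.1030e-07
= 2.7985e-19 J
Converting to eV: 2.7985e-19 / 1.602e-19
= 1.7469 eV

1.7469


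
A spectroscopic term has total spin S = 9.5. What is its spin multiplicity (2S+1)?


Spin multiplicity = 2S + 1
= 2 * 9.5 + 1
= 19.0 + 1
= 20

20


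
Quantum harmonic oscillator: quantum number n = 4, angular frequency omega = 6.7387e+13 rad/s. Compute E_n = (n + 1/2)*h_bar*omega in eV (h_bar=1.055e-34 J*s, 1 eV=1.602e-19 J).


E = (n + 1/2) * h_bar * omega
= (4 + 0.5) * 1.055e-34 * 6.7387e+13
= 4.5 * 7.1093e-21
= 3.1992e-20 J
= 0.1997 eV

0.1997


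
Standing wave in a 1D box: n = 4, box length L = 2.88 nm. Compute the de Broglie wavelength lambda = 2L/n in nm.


lambda = 2L / n
= 2 * 2.88 / 4
= 5.76 / 4
= 1.44 nm

1.44


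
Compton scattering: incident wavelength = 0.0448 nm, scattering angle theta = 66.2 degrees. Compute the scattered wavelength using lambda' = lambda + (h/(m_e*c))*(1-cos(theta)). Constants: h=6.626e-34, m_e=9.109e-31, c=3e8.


Compton wavelength: h/(m_e*c) = 2.4247e-12 m
d_lambda = 2.4247e-12 * (1 - cos(66.2 deg))
= 2.4247e-12 * 0.596455
= 1.4462e-12 m = 0.001446 nm
lambda' = 0.0448 + 0.001446
= 0.046246 nm

0.046246


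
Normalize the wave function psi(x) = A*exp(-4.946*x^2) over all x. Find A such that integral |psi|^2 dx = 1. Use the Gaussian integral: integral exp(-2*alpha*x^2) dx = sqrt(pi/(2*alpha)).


integral |psi|^2 dx = A^2 * sqrt(pi/(2*alpha)) = 1
A^2 = sqrt(2*alpha/pi)
= sqrt(2 * 4.946 / pi)
= 1.774464
A = sqrt(1.774464)
= 1.3321

1.3321


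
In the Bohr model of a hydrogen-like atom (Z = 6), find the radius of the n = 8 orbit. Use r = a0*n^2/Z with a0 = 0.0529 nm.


r = a0 * n^2 / Z
= 0.0529 * 8^2 / 6
= 0.0529 * 64 / 6
= 0.5643 nm

0.5643


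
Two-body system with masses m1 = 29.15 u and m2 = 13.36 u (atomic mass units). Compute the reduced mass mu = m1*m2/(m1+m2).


mu = m1 * m2 / (m1 + m2)
= 29.15 * 13.36 / (29.15 + 13.36)
= 389.444 / 42.51
= 9.1612 u

9.1612


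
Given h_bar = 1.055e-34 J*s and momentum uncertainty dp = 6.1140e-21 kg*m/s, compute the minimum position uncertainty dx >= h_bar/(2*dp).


dx = h_bar / (2 * dp)
= 1.055e-34 / (2 * 6.1140e-21)
= 1.055e-34 / 1.2228e-20
= 8.6277e-15 m

8.6277e-15


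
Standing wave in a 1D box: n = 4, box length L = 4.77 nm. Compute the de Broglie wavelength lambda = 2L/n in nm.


lambda = 2L / n
= 2 * 4.77 / 4
= 9.54 / 4
= 2.385 nm

2.385


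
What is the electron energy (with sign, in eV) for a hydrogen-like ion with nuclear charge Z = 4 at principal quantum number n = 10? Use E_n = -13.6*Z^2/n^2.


E_n = -13.6 * Z^2 / n^2
= -13.6 * 4^2 / 10^2
= -13.6 * 16 / 100
= -2.176 eV

-2.176


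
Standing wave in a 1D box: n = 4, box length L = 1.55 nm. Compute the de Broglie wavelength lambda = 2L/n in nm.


lambda = 2L / n
= 2 * 1.55 / 4
= 3.1 / 4
= 0.775 nm

0.775


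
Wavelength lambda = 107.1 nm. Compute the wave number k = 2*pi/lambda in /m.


k = 2 * pi / lambda
= 6.2832 / (107.1e-9)
= 6.2832 / 1.0710e-07
= 5.8667e+07 /m

5.8667e+07


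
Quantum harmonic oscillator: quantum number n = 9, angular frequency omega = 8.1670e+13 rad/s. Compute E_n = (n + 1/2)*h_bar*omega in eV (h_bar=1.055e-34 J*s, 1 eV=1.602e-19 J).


E = (n + 1/2) * h_bar * omega
= (9 + 0.5) * 1.055e-34 * 8.1670e+13
= 9.5 * 8.6162e-21
= 8.1854e-20 J
= 0.5109 eV

0.5109


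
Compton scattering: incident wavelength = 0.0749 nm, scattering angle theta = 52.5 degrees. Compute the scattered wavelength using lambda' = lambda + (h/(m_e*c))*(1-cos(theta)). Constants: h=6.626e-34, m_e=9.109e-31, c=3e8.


Compton wavelength: h/(m_e*c) = 2.4247e-12 m
d_lambda = 2.4247e-12 * (1 - cos(52.5 deg))
= 2.4247e-12 * 0.391239
= 9.4864e-13 m = 0.000949 nm
lambda' = 0.0749 + 0.000949
= 0.075849 nm

0.075849


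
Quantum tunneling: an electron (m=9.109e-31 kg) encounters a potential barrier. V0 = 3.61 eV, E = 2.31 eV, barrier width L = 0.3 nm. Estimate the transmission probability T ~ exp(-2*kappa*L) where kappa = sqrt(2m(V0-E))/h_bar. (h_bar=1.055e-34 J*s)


V0 - E = 1.3 eV = 2.0826e-19 J
kappa = sqrt(2 * m * (V0-E)) / h_bar
= sqrt(2 * 9.109e-31 * 2.0826e-19) / 1.055e-34
= 5.8385e+09 /m
2*kappa*L = 2 * 5.8385e+09 * 0.3e-9
= 3.5031
T = exp(-3.5031) = 3.010403e-02

3.010403e-02


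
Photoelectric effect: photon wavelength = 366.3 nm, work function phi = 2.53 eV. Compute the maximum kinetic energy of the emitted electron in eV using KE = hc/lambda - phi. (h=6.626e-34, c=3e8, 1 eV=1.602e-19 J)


E_photon = hc / lambda
= (6.626e-34)(3e8) / (366.3e-9)
= 5.4267e-19 J
= 3.3875 eV
KE = E_photon - phi
= 3.3875 - 2.53
= 0.8575 eV

0.8575


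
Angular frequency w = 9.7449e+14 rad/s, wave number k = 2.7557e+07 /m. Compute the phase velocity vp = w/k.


vp = w / k
= 9.7449e+14 / 2.7557e+07
= 3.5363e+07 m/s

3.5363e+07


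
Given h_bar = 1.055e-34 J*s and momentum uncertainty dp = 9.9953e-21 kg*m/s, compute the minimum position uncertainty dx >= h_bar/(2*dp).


dx = h_bar / (2 * dp)
= 1.055e-34 / (2 * 9.9953e-21)
= 1.055e-34 / 1.9991e-20
= 5.2775e-15 m

5.2775e-15


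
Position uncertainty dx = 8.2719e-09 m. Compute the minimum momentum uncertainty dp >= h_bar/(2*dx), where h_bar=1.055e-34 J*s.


dp = h_bar / (2 * dx)
= 1.055e-34 / (2 * 8.2719e-09)
= 1.055e-34 / 1.6544e-08
= 6.3770e-27 kg*m/s

6.3770e-27


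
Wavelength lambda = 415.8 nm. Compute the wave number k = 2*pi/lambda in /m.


k = 2 * pi / lambda
= 6.2832 / (415.8e-9)
= 6.2832 / 4.1580e-07
= 1.5111e+07 /m

1.5111e+07


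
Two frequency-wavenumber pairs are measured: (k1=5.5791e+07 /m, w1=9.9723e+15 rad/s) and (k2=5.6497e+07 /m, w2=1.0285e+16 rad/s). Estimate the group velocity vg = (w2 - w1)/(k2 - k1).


vg = (w2 - w1) / (k2 - k1)
= (1.0285e+16 - 9.9723e+15) / (5.6497e+07 - 5.5791e+07)
= 3.1270e+14 / 7.0600e+05
= 4.4292e+08 m/s

4.4292e+08


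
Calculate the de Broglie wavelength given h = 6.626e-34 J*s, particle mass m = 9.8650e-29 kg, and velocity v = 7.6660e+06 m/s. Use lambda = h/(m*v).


lambda = h / (m * v)
= 6.626e-34 / (9.8650e-29 * 7.6660e+06)
= 6.626e-34 / 7.5625e-22
= 8.7616e-13 m

8.7616e-13


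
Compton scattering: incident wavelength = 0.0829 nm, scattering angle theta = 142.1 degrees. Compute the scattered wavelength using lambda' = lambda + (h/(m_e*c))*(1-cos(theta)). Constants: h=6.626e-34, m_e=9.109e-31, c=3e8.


Compton wavelength: h/(m_e*c) = 2.4247e-12 m
d_lambda = 2.4247e-12 * (1 - cos(142.1 deg))
= 2.4247e-12 * 1.789084
= 4.3380e-12 m = 0.004338 nm
lambda' = 0.0829 + 0.004338
= 0.087238 nm

0.087238


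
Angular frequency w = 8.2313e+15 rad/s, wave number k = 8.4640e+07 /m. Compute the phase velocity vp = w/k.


vp = w / k
= 8.2313e+15 / 8.4640e+07
= 9.7251e+07 m/s

9.7251e+07


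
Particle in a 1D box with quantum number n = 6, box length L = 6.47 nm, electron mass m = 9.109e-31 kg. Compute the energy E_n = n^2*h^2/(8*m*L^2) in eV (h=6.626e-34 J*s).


E = n^2 * h^2 / (8 * m * L^2)
= 6^2 * (6.626e-34)^2 / (8 * 9.109e-31 * (6.47e-9)^2)
= 36 * 4.3904e-67 / (8 * 9.109e-31 * 4.1861e-17)
= 5.1813e-20 J
= 0.3234 eV

0.3234


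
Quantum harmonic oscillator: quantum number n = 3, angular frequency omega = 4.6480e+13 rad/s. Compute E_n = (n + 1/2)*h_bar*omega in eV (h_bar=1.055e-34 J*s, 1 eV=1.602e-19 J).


E = (n + 1/2) * h_bar * omega
= (3 + 0.5) * 1.055e-34 * 4.6480e+13
= 3.5 * 4.9036e-21
= 1.7163e-20 J
= 0.1071 eV

0.1071


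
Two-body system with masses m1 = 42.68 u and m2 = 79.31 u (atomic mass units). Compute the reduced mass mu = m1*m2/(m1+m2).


mu = m1 * m2 / (m1 + m2)
= 42.68 * 79.31 / (42.68 + 79.31)
= 3384.9508 / 121.99
= 27.7478 u

27.7478


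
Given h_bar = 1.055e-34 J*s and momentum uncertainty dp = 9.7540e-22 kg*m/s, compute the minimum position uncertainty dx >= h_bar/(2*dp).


dx = h_bar / (2 * dp)
= 1.055e-34 / (2 * 9.7540e-22)
= 1.055e-34 / 1.9508e-21
= 5.4080e-14 m

5.4080e-14


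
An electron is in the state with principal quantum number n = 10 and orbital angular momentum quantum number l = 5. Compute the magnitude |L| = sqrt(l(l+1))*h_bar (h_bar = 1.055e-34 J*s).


L = sqrt(l*(l+1)) * h_bar
= sqrt(5 * 6) * 1.055e-34
= sqrt(30) * 1.055e-34
= 5.4772 * 1.055e-34
= 5.7785e-34 J*s

5.7785e-34


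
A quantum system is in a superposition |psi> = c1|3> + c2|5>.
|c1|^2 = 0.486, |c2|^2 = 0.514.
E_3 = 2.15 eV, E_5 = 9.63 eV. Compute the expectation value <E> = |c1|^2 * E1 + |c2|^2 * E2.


<E> = |c1|^2 * E1 + |c2|^2 * E2
= 0.486 * 2.15 + 0.514 * 9.63
= 1.0449 + 4.9498
= 5.9947 eV

5.9947


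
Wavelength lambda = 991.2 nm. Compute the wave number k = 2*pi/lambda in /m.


k = 2 * pi / lambda
= 6.2832 / (991.2e-9)
= 6.2832 / 9.9120e-07
= 6.3390e+06 /m

6.3390e+06


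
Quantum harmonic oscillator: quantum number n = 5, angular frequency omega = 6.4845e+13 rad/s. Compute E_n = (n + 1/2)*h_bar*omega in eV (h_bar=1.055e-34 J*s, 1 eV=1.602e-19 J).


E = (n + 1/2) * h_bar * omega
= (5 + 0.5) * 1.055e-34 * 6.4845e+13
= 5.5 * 6.8411e-21
= 3.7626e-20 J
= 0.2349 eV

0.2349


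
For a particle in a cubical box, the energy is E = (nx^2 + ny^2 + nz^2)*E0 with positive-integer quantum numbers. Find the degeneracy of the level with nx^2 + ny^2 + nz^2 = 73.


Enumerate all (nx, ny, nz) with nx^2 + ny^2 + nz^2 = 73:
(1,6,6)
(6,1,6)
(6,6,1)
Total degeneracy = 3

3


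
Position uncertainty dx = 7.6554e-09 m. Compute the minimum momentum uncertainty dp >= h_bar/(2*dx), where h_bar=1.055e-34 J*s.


dp = h_bar / (2 * dx)
= 1.055e-34 / (2 * 7.6554e-09)
= 1.055e-34 / 1.5311e-08
= 6.8906e-27 kg*m/s

6.8906e-27


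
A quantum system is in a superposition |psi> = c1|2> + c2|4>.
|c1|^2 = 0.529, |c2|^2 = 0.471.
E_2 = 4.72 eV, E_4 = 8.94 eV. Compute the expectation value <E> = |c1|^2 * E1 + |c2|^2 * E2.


<E> = |c1|^2 * E1 + |c2|^2 * E2
= 0.529 * 4.72 + 0.471 * 8.94
= 2.4969 + 4.2107
= 6.7076 eV

6.7076


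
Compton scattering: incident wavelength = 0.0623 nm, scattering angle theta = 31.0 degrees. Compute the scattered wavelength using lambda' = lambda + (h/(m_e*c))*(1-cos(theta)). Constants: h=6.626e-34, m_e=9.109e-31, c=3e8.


Compton wavelength: h/(m_e*c) = 2.4247e-12 m
d_lambda = 2.4247e-12 * (1 - cos(31.0 deg))
= 2.4247e-12 * 0.142833
= 3.4633e-13 m = 0.000346 nm
lambda' = 0.0623 + 0.000346
= 0.062646 nm

0.062646


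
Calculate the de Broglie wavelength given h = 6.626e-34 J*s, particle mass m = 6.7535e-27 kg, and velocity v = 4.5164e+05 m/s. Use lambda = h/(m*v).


lambda = h / (m * v)
= 6.626e-34 / (6.7535e-27 * 4.5164e+05)
= 6.626e-34 / 3.0502e-21
= 2.1724e-13 m

2.1724e-13


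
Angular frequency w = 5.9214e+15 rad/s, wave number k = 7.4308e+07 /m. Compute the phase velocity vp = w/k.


vp = w / k
= 5.9214e+15 / 7.4308e+07
= 7.9687e+07 m/s

7.9687e+07


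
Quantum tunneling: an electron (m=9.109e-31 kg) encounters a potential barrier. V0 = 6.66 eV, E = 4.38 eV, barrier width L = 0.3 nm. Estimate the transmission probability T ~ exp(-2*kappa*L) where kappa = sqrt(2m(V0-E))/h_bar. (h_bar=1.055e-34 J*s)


V0 - E = 2.28 eV = 3.6526e-19 J
kappa = sqrt(2 * m * (V0-E)) / h_bar
= sqrt(2 * 9.109e-31 * 3.6526e-19) / 1.055e-34
= 7.7321e+09 /m
2*kappa*L = 2 * 7.7321e+09 * 0.3e-9
= 4.6393
T = exp(-4.6393) = 9.664939e-03

9.664939e-03


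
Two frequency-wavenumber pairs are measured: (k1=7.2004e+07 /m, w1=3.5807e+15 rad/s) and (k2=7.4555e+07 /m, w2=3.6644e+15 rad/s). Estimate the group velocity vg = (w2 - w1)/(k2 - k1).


vg = (w2 - w1) / (k2 - k1)
= (3.6644e+15 - 3.5807e+15) / (7.4555e+07 - 7.2004e+07)
= 8.3700e+13 / 2.5510e+06
= 3.2811e+07 m/s

3.2811e+07


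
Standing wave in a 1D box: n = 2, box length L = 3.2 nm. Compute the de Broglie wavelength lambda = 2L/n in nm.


lambda = 2L / n
= 2 * 3.2 / 2
= 6.4 / 2
= 3.2 nm

3.2


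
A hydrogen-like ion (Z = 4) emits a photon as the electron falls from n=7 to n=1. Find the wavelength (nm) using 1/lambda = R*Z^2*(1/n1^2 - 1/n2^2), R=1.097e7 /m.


1/lambda = R * Z^2 * (1/n1^2 - 1/n2^2)
= 1.097e7 * 4^2 * (1/1^2 - 1/7^2)
= 1.097e7 * 16 * (1.0 - 0.020408)
= 1.7194e+08 /m
lambda = 1 / 1.7194e+08
= 5.8161 nm

5.8161


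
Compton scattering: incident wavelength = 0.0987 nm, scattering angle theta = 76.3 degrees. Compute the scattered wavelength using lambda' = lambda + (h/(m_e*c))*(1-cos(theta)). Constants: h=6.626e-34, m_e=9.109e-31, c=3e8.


Compton wavelength: h/(m_e*c) = 2.4247e-12 m
d_lambda = 2.4247e-12 * (1 - cos(76.3 deg))
= 2.4247e-12 * 0.763162
= 1.8504e-12 m = 0.00185 nm
lambda' = 0.0987 + 0.00185
= 0.10055 nm

0.10055


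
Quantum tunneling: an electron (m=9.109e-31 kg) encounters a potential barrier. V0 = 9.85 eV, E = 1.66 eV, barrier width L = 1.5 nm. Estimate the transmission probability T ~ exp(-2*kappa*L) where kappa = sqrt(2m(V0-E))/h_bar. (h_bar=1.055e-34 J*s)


V0 - E = 8.19 eV = 1.3120e-18 J
kappa = sqrt(2 * m * (V0-E)) / h_bar
= sqrt(2 * 9.109e-31 * 1.3120e-18) / 1.055e-34
= 1.4655e+10 /m
2*kappa*L = 2 * 1.4655e+10 * 1.5e-9
= 43.9635
T = exp(-43.9635) = 8.070316e-20

8.070316e-20


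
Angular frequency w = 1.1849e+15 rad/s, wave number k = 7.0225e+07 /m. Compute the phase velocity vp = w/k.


vp = w / k
= 1.1849e+15 / 7.0225e+07
= 1.6873e+07 m/s

1.6873e+07


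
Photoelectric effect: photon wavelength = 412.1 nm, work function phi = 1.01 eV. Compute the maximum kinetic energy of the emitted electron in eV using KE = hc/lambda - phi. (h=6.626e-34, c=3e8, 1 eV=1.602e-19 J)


E_photon = hc / lambda
= (6.626e-34)(3e8) / (412.1e-9)
= 4.8236e-19 J
= 3.011 eV
KE = E_photon - phi
= 3.011 - 1.01
= 2.001 eV

2.001


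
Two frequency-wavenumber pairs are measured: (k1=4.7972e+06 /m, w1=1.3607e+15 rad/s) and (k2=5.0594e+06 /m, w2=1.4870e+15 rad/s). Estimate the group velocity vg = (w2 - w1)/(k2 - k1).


vg = (w2 - w1) / (k2 - k1)
= (1.4870e+15 - 1.3607e+15) / (5.0594e+06 - 4.7972e+06)
= 1.2630e+14 / 2.6220e+05
= 4.8169e+08 m/s

4.8169e+08


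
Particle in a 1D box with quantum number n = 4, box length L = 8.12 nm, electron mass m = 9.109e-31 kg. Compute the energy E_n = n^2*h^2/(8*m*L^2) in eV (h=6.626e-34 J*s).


E = n^2 * h^2 / (8 * m * L^2)
= 4^2 * (6.626e-34)^2 / (8 * 9.109e-31 * (8.12e-9)^2)
= 16 * 4.3904e-67 / (8 * 9.109e-31 * 6.5934e-17)
= 1.4620e-20 J
= 0.0913 eV

0.0913


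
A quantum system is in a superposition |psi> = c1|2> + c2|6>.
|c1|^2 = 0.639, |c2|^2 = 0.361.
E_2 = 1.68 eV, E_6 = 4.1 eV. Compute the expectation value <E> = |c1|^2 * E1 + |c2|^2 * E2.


<E> = |c1|^2 * E1 + |c2|^2 * E2
= 0.639 * 1.68 + 0.361 * 4.1
= 1.0735 + 1.4801
= 2.5536 eV

2.5536


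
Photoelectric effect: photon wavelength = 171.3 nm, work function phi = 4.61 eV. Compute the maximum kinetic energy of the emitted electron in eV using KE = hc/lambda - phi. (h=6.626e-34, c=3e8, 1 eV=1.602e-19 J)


E_photon = hc / lambda
= (6.626e-34)(3e8) / (171.3e-9)
= 1.1604e-18 J
= 7.2436 eV
KE = E_photon - phi
= 7.2436 - 4.61
= 2.6336 eV

2.6336


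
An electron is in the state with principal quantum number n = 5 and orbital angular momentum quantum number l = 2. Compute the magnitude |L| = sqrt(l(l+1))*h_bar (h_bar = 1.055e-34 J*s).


L = sqrt(l*(l+1)) * h_bar
= sqrt(2 * 3) * 1.055e-34
= sqrt(6) * 1.055e-34
= 2.4495 * 1.055e-34
= 2.5842e-34 J*s

2.5842e-34


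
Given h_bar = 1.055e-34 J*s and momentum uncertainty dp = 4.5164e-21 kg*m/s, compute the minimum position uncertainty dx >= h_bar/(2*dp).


dx = h_bar / (2 * dp)
= 1.055e-34 / (2 * 4.5164e-21)
= 1.055e-34 / 9.0328e-21
= 1.1680e-14 m

1.1680e-14


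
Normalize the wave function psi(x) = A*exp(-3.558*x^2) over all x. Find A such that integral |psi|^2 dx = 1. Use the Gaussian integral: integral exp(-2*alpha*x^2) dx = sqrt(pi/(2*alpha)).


integral |psi|^2 dx = A^2 * sqrt(pi/(2*alpha)) = 1
A^2 = sqrt(2*alpha/pi)
= sqrt(2 * 3.558 / pi)
= 1.505023
A = sqrt(1.505023)
= 1.2268

1.2268


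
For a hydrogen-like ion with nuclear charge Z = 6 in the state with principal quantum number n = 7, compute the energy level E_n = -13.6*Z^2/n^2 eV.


E_n = -13.6 * Z^2 / n^2
= -13.6 * 6^2 / 7^2
= -13.6 * 36 / 49
= -9.9918 eV

-9.9918


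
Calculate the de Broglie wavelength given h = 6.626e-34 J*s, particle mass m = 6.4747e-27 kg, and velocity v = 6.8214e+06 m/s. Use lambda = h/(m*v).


lambda = h / (m * v)
= 6.626e-34 / (6.4747e-27 * 6.8214e+06)
= 6.626e-34 / 4.4167e-20
= 1.5002e-14 m

1.5002e-14


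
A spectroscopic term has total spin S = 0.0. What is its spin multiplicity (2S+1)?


Spin multiplicity = 2S + 1
= 2 * 0.0 + 1
= 0.0 + 1
= 1

1


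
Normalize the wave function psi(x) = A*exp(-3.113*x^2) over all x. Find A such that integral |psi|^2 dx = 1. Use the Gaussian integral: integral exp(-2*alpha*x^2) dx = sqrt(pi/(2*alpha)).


integral |psi|^2 dx = A^2 * sqrt(pi/(2*alpha)) = 1
A^2 = sqrt(2*alpha/pi)
= sqrt(2 * 3.113 / pi)
= 1.407763
A = sqrt(1.407763)
= 1.1865

1.1865


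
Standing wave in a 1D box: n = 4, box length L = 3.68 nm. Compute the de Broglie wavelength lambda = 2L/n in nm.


lambda = 2L / n
= 2 * 3.68 / 4
= 7.36 / 4
= 1.84 nm

1.84


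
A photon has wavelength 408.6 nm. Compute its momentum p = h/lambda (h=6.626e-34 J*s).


p = h / lambda
= 6.626e-34 / (408.6e-9)
= 6.626e-34 / 4.0860e-07
= 1.6216e-27 kg*m/s

1.6216e-27


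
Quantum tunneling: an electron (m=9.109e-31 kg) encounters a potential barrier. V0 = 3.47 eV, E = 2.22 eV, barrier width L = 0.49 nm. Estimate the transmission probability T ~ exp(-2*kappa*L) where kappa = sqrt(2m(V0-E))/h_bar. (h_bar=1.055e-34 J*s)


V0 - E = 1.25 eV = 2.0025e-19 J
kappa = sqrt(2 * m * (V0-E)) / h_bar
= sqrt(2 * 9.109e-31 * 2.0025e-19) / 1.055e-34
= 5.7251e+09 /m
2*kappa*L = 2 * 5.7251e+09 * 0.49e-9
= 5.6106
T = exp(-5.6106) = 3.658830e-03

3.658830e-03


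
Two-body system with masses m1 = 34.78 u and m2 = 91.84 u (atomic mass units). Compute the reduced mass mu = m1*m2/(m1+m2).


mu = m1 * m2 / (m1 + m2)
= 34.78 * 91.84 / (34.78 + 91.84)
= 3194.1952 / 126.62
= 25.2266 u

25.2266


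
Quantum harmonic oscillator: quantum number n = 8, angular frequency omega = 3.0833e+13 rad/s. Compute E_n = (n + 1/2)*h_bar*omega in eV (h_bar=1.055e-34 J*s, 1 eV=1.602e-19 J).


E = (n + 1/2) * h_bar * omega
= (8 + 0.5) * 1.055e-34 * 3.0833e+13
= 8.5 * 3.2529e-21
= 2.7649e-20 J
= 0.1726 eV

0.1726


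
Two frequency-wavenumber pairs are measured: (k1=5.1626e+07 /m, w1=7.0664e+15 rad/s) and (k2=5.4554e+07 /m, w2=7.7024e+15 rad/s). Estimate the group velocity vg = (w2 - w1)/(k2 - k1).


vg = (w2 - w1) / (k2 - k1)
= (7.7024e+15 - 7.0664e+15) / (5.4554e+07 - 5.1626e+07)
= 6.3600e+14 / 2.9280e+06
= 2.1721e+08 m/s

2.1721e+08


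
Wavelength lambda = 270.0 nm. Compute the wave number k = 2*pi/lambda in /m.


k = 2 * pi / lambda
= 6.2832 / (270.0e-9)
= 6.2832 / 2.7000e-07
= 2.3271e+07 /m

2.3271e+07


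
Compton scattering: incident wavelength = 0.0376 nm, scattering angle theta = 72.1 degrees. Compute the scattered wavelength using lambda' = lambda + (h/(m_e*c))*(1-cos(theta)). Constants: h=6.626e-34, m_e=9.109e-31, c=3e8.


Compton wavelength: h/(m_e*c) = 2.4247e-12 m
d_lambda = 2.4247e-12 * (1 - cos(72.1 deg))
= 2.4247e-12 * 0.692643
= 1.6795e-12 m = 0.001679 nm
lambda' = 0.0376 + 0.001679
= 0.039279 nm

0.039279


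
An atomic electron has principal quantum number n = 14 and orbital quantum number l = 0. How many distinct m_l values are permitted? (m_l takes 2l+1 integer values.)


m_l ranges from -l to +l in integer steps
So m_l goes from -0 to +0
Count = 2l + 1 = 2*0 + 1
= 1

1


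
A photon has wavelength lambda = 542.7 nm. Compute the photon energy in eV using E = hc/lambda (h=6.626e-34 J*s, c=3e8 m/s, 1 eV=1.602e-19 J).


E = hc / lambda
= (6.626e-34)(3e8) / (542.7e-9)
= 1.9878e-25 / 5.4270e-07
= 3.6628e-19 J
Converting to eV: 3.6628e-19 / 1.602e-19
= 2.2864 eV

2.2864


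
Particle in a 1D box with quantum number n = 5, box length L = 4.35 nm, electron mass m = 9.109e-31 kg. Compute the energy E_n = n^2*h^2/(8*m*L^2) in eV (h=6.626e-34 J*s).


E = n^2 * h^2 / (8 * m * L^2)
= 5^2 * (6.626e-34)^2 / (8 * 9.109e-31 * (4.35e-9)^2)
= 25 * 4.3904e-67 / (8 * 9.109e-31 * 1.8923e-17)
= 7.9598e-20 J
= 0.4969 eV

0.4969


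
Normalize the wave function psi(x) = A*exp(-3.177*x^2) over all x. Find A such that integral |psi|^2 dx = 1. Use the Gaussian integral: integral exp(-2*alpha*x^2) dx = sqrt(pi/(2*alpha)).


integral |psi|^2 dx = A^2 * sqrt(pi/(2*alpha)) = 1
A^2 = sqrt(2*alpha/pi)
= sqrt(2 * 3.177 / pi)
= 1.422161
A = sqrt(1.422161)
= 1.1925

1.1925


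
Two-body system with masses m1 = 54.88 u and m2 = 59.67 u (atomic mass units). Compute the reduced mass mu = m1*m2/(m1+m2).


mu = m1 * m2 / (m1 + m2)
= 54.88 * 59.67 / (54.88 + 59.67)
= 3274.6896 / 114.55
= 28.5874 u

28.5874


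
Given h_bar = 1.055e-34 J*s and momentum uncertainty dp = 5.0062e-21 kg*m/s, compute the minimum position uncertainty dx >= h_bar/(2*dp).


dx = h_bar / (2 * dp)
= 1.055e-34 / (2 * 5.0062e-21)
= 1.055e-34 / 1.0012e-20
= 1.0537e-14 m

1.0537e-14


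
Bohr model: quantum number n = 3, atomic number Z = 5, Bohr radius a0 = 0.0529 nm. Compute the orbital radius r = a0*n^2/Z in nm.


r = a0 * n^2 / Z
= 0.0529 * 3^2 / 5
= 0.0529 * 9 / 5
= 0.0952 nm

0.0952


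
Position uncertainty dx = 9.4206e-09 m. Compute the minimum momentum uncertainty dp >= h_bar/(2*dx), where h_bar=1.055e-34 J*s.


dp = h_bar / (2 * dx)
= 1.055e-34 / (2 * 9.4206e-09)
= 1.055e-34 / 1.8841e-08
= 5.5994e-27 kg*m/s

5.5994e-27


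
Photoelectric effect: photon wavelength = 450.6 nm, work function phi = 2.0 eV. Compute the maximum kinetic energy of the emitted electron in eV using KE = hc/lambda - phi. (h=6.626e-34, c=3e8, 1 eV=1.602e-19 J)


E_photon = hc / lambda
= (6.626e-34)(3e8) / (450.6e-9)
= 4.4115e-19 J
= 2.7537 eV
KE = E_photon - phi
= 2.7537 - 2.0
= 0.7537 eV

0.7537


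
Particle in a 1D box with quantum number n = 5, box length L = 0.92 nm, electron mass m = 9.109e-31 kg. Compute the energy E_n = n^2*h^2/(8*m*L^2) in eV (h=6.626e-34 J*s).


E = n^2 * h^2 / (8 * m * L^2)
= 5^2 * (6.626e-34)^2 / (8 * 9.109e-31 * (0.92e-9)^2)
= 25 * 4.3904e-67 / (8 * 9.109e-31 * 8.4640e-19)
= 1.7795e-18 J
= 11.1082 eV

11.1082


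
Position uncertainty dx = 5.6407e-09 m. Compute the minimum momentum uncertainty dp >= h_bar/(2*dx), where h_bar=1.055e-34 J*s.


dp = h_bar / (2 * dx)
= 1.055e-34 / (2 * 5.6407e-09)
= 1.055e-34 / 1.1281e-08
= 9.3517e-27 kg*m/s

9.3517e-27


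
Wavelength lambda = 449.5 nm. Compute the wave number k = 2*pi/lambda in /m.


k = 2 * pi / lambda
= 6.2832 / (449.5e-9)
= 6.2832 / 4.4950e-07
= 1.3978e+07 /m

1.3978e+07


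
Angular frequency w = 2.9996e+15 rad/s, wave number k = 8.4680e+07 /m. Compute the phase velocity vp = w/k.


vp = w / k
= 2.9996e+15 / 8.4680e+07
= 3.5423e+07 m/s

3.5423e+07


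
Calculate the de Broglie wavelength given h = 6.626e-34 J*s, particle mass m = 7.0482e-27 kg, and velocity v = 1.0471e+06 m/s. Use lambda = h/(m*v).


lambda = h / (m * v)
= 6.626e-34 / (7.0482e-27 * 1.0471e+06)
= 6.626e-34 / 7.3802e-21
= 8.9781e-14 m

8.9781e-14


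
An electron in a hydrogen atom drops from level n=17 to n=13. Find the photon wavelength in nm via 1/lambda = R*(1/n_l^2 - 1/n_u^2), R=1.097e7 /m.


1/lambda = R * (1/n_l^2 - 1/n_u^2)
= 1.097e7 * (1/13^2 - 1/17^2)
= 1.097e7 * (0.005917 - 0.00346)
= 1.097e7 * 0.002457
= 2.6953e+04 /m
lambda = 1 / 2.6953e+04 = 37101.9447 nm

37101.9447


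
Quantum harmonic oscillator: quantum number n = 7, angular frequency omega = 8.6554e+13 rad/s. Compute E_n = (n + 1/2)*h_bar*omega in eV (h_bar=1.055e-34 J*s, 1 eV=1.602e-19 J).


E = (n + 1/2) * h_bar * omega
= (7 + 0.5) * 1.055e-34 * 8.6554e+13
= 7.5 * 9.1314e-21
= 6.8486e-20 J
= 0.4275 eV

0.4275


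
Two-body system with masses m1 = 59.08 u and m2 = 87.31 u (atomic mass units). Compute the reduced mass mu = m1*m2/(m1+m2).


mu = m1 * m2 / (m1 + m2)
= 59.08 * 87.31 / (59.08 + 87.31)
= 5158.2748 / 146.39
= 35.2365 u

35.2365


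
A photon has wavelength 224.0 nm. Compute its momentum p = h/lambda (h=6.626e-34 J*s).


p = h / lambda
= 6.626e-34 / (224.0e-9)
= 6.626e-34 / 2.2400e-07
= 2.9580e-27 kg*m/s

2.9580e-27


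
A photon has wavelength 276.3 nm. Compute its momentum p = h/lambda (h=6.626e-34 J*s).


p = h / lambda
= 6.626e-34 / (276.3e-9)
= 6.626e-34 / 2.7630e-07
= 2.3981e-27 kg*m/s

2.3981e-27


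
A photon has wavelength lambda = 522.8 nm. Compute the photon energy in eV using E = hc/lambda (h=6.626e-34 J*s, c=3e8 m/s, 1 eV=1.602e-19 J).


E = hc / lambda
= (6.626e-34)(3e8) / (522.8e-9)
= 1.9878e-25 / 5.2280e-07
= 3.8022e-19 J
Converting to eV: 3.8022e-19 / 1.602e-19
= 2.3734 eV

2.3734


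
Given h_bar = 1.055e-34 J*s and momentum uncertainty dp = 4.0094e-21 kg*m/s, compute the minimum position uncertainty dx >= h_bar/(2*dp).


dx = h_bar / (2 * dp)
= 1.055e-34 / (2 * 4.0094e-21)
= 1.055e-34 / 8.0188e-21
= 1.3157e-14 m

1.3157e-14


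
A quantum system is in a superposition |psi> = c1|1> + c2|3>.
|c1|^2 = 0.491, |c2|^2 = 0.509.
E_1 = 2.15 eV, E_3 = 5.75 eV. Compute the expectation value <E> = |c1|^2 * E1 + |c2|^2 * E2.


<E> = |c1|^2 * E1 + |c2|^2 * E2
= 0.491 * 2.15 + 0.509 * 5.75
= 1.0556 + 2.9268
= 3.9824 eV

3.9824


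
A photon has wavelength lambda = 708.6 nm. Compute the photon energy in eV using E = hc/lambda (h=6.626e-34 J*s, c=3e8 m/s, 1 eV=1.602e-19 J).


E = hc / lambda
= (6.626e-34)(3e8) / (708.6e-9)
= 1.9878e-25 / 7.0860e-07
= 2.8052e-19 J
Converting to eV: 2.8052e-19 / 1.602e-19
= 1.7511 eV

1.7511


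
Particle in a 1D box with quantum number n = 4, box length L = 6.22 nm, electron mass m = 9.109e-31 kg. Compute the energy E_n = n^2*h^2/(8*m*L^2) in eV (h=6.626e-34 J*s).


E = n^2 * h^2 / (8 * m * L^2)
= 4^2 * (6.626e-34)^2 / (8 * 9.109e-31 * (6.22e-9)^2)
= 16 * 4.3904e-67 / (8 * 9.109e-31 * 3.8688e-17)
= 2.4916e-20 J
= 0.1555 eV

0.1555


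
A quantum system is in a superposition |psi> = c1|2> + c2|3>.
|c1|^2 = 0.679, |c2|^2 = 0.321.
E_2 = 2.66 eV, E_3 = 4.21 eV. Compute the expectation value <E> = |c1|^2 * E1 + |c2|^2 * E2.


<E> = |c1|^2 * E1 + |c2|^2 * E2
= 0.679 * 2.66 + 0.321 * 4.21
= 1.8061 + 1.3514
= 3.1576 eV

3.1576


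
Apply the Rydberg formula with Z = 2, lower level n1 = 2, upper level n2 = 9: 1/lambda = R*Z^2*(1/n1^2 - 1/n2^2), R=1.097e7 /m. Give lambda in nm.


1/lambda = R * Z^2 * (1/n1^2 - 1/n2^2)
= 1.097e7 * 2^2 * (1/2^2 - 1/9^2)
= 1.097e7 * 4 * (0.25 - 0.012346)
= 1.0428e+07 /m
lambda = 1 / 1.0428e+07
= 95.8932 nm

95.8932


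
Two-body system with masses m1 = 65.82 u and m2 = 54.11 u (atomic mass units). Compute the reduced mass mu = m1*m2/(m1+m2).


mu = m1 * m2 / (m1 + m2)
= 65.82 * 54.11 / (65.82 + 54.11)
= 3561.5202 / 119.93
= 29.6967 u

29.6967


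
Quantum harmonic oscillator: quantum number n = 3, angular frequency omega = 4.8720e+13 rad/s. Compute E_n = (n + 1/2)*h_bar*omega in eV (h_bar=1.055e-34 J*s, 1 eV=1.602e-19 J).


E = (n + 1/2) * h_bar * omega
= (3 + 0.5) * 1.055e-34 * 4.8720e+13
= 3.5 * 5.1400e-21
= 1.7990e-20 J
= 0.1123 eV

0.1123


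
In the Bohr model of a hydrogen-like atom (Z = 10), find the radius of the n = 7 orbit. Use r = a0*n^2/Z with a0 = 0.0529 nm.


r = a0 * n^2 / Z
= 0.0529 * 7^2 / 10
= 0.0529 * 49 / 10
= 0.2592 nm

0.2592


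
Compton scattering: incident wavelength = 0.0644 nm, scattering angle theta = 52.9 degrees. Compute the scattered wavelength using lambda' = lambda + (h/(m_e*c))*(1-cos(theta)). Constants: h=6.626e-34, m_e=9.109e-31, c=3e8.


Compton wavelength: h/(m_e*c) = 2.4247e-12 m
d_lambda = 2.4247e-12 * (1 - cos(52.9 deg))
= 2.4247e-12 * 0.396792
= 9.6210e-13 m = 0.000962 nm
lambda' = 0.0644 + 0.000962
= 0.065362 nm

0.065362


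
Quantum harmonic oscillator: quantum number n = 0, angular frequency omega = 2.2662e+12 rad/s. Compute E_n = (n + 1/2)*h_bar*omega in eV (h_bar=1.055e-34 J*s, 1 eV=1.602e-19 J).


E = (n + 1/2) * h_bar * omega
= (0 + 0.5) * 1.055e-34 * 2.2662e+12
= 0.5 * 2.3908e-22
= 1.1954e-22 J
= 0.0007 eV

0.0007


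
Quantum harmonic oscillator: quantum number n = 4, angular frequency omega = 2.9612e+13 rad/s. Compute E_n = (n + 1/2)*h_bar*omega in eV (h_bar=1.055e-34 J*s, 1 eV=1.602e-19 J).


E = (n + 1/2) * h_bar * omega
= (4 + 0.5) * 1.055e-34 * 2.9612e+13
= 4.5 * 3.1241e-21
= 1.4058e-20 J
= 0.0878 eV

0.0878


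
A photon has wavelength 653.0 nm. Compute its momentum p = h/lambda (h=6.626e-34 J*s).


p = h / lambda
= 6.626e-34 / (653.0e-9)
= 6.626e-34 / 6.5300e-07
= 1.0147e-27 kg*m/s

1.0147e-27


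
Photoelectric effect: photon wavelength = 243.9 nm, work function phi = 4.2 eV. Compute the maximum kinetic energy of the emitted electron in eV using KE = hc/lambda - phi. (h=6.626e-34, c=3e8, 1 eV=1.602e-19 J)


E_photon = hc / lambda
= (6.626e-34)(3e8) / (243.9e-9)
= 8.1501e-19 J
= 5.0874 eV
KE = E_photon - phi
= 5.0874 - 4.2
= 0.8874 eV

0.8874
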